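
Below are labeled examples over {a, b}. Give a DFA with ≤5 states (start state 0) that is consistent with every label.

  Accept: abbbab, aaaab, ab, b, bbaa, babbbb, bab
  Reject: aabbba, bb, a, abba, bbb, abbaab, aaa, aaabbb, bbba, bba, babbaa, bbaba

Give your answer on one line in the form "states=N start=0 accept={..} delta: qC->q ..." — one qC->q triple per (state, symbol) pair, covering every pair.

State merging on the prefix tree: take the shortest (then alphabetical) example prefix whose next move is undefined and point that move at state 0, else 1, else 2, ...; a target is out if some Accept/Reject pair would then sit in one state with the same input left (inseparable). If every existing state is out, open a new one.
a: 0a undefined. 0a->0: ok.
b: 0b undefined. 0b->0: no, abbbab/aabbba meet in 0. Open state 1: 0b->1.
ba: 1a undefined. 1a->0: no, bbaa/babbaa meet in 1 with "baa" left. 1a->1: no, bab/bb meet in 1 with "b" left. Open state 2: 1a->2.
bb: 1b undefined. 1b->0: no, aaaab/bbb meet in 1. 1b->1: no, aaaab/bb meet in 1. 1b->2: no, bab/bbb meet in 2 with "b" left. Open state 3: 1b->3.
bab: 2b undefined. 2b->0: no, babbbb/bbb meet in 3 with "b" left. 2b->1: no, bbaa/babbaa meet in 3 with "aa" left. 2b->2: ok.
bba: 3a undefined. 3a->0: no, aaaab/abbaab meet in 1. 3a->1: no, aaaab/abba meet in 1. 3a->2: no, bbaa/bbaba meet in 2 with "a" left. 3a->3: no, bbaa/bb meet in 3. Open state 4: 3a->4.
bbb: 3b undefined. 3b->0: ok.
bbaa: 4a undefined. 4a->0: no, abbbab/abbaab meet in 1. 4a->1: ok.
bbab: 4b undefined. 4b->0: ok.
babba: 2a undefined. 2a->0: ok.
All examples now run through 5 states with every (state, symbol) defined. Accept strings end in {1,2}, Reject strings end in {0,3,4}; accept={1,2}.

states=5 start=0 accept={1,2} delta: 0a->0 0b->1 1a->2 1b->3 2a->0 2b->2 3a->4 3b->0 4a->1 4b->0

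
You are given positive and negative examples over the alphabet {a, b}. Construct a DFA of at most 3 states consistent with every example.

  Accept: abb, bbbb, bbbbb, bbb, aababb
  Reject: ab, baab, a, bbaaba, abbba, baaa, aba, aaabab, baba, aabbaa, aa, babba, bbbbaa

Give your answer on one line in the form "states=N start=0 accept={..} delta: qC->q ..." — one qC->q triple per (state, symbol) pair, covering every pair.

State merging on the prefix tree: take the shortest (then alphabetical) example prefix whose next move is undefined and point that move at state 0, else 1, else 2, ...; a target is out if some Accept/Reject pair would then sit in one state with the same input left (inseparable). If every existing state is out, open a new one.
a: 0a undefined. 0a->0: ok.
b: 0b undefined. 0b->0: no, abb/ab meet in 0. Open state 1: 0b->1.
ba: 1a undefined. 1a->0: ok.
bb: 1b undefined. 1b->0: no, abb/a meet in 0. 1b->1: no, abb/ab meet in 1. Open state 2: 1b->2.
bba: 2a undefined. 2a->0: ok.
bbb: 2b undefined. 2b->0: no, bbbb/ab meet in 1. 2b->1: no, bbbbb/ab meet in 1. 2b->2: ok.
All examples now run through 3 states with every (state, symbol) defined. Accept strings end in {2}, Reject strings end in {0,1}; accept={2}.

states=3 start=0 accept={2} delta: 0a->0 0b->1 1a->0 1b->2 2a->0 2b->2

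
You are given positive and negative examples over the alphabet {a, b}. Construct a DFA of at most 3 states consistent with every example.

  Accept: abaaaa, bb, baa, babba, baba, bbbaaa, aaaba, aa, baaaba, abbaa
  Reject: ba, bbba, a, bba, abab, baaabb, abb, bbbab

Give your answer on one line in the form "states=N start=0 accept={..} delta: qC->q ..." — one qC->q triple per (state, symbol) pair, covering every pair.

states=3 start=0 accept={0,2} delta: 0a->1 0b->0 1a->2 1b->1 2a->2 2b->1

Grow the machine one transition at a time. Run the examples from 0; the earliest place one falls off (shortest prefix, ties alphabetical) gets sent to the lowest-numbered state that keeps every Accept/Reject pair distinguishable — a pair clashes when both reach the same state with identical unread suffix — and to a fresh state only if none does.
a: 0a undefined. 0a->0: no, bb/abb meet in 0 with "bb" left. Open state 1: 0a->1.
b: 0b undefined. 0b->0: ok.
aa: 1a undefined. 1a->0: no, bbbaaa/ba meet in 1. 1a->1: no, baa/ba meet in 1. Open state 2: 1a->2.
ab: 1b undefined. 1b->0: no, bb/abab meet in 0. 1b->1: ok.
aaa: 2a undefined. 2a->0: no, bb/baaabb meet in 0. 2a->1: no, abaaaa/ba meet in 1. 2a->2: ok.
aaab: 2b undefined. 2b->0: no, bb/abab meet in 0. 2b->1: ok.
All examples now run through 3 states with every (state, symbol) defined. Accept strings end in {0,2}, Reject strings end in {1}; accept={0,2}.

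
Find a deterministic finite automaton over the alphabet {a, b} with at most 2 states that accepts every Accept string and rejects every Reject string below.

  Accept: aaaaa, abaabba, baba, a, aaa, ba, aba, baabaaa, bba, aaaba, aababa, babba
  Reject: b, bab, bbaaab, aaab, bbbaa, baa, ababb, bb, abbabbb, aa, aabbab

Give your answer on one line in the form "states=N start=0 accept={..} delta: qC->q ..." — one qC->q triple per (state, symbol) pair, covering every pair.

states=2 start=0 accept={1} delta: 0a->1 0b->0 1a->0 1b->0

Grow the machine one transition at a time. Run the examples from 0; the earliest place one falls off (shortest prefix, ties alphabetical) gets sent to the lowest-numbered state that keeps every Accept/Reject pair distinguishable — a pair clashes when both reach the same state with identical unread suffix — and to a fresh state only if none does.
a: 0a undefined. 0a->0: no, aaaaa/aa meet in 0. Open state 1: 0a->1.
b: 0b undefined. 0b->0: ok.
aa: 1a undefined. 1a->0: ok.
ab: 1b undefined. 1b->0: ok.
All examples now run through 2 states with every (state, symbol) defined. Accept strings end in {1}, Reject strings end in {0}; accept={1}.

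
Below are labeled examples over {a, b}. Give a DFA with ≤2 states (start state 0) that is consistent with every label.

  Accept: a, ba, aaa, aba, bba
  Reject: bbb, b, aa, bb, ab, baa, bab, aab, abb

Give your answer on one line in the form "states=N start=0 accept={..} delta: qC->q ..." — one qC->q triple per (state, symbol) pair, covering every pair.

states=2 start=0 accept={1} delta: 0a->1 0b->0 1a->0 1b->0

Fold the examples into a partial DFA from state 0: repeatedly fix the first undefined (state, symbol) met by the shortest-then-alphabetical prefix, trying targets in increasing order and rejecting any under which an Accept and a Reject string meet in one state with the same remainder; add a state when all current targets are rejected. Accepting states are where Accept strings end.
a: 0a undefined. 0a->0: no, a/aa meet in 0. Open state 1: 0a->1.
b: 0b undefined. 0b->0: ok.
aa: 1a undefined. 1a->0: ok.
ab: 1b undefined. 1b->0: ok.
All examples now run through 2 states with every (state, symbol) defined. Accept strings end in {1}, Reject strings end in {0}; accept={1}.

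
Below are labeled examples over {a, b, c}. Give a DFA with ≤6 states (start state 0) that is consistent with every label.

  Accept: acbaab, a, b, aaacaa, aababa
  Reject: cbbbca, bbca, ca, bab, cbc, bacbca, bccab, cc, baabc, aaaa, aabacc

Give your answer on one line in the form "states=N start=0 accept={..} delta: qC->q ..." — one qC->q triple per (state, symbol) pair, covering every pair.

State merging on the prefix tree: take the shortest (then alphabetical) example prefix whose next move is undefined and point that move at state 0, else 1, else 2, ...; a target is out if some Accept/Reject pair would then sit in one state with the same input left (inseparable). If every existing state is out, open a new one.
a: 0a undefined. 0a->0: no, a/aaaa meet in 0. Open state 1: 0a->1.
b: 0b undefined. 0b->0: ok.
c: 0c undefined. 0c->0: no, a/cbbbca meet in 1. 0c->1: ok.
aa: 1a undefined. 1a->0: no, a/baabc meet in 1. 1a->1: no, a/bbca meet in 1. Open state 2: 1a->2.
ac: 1c undefined. 1c->0: no, b/cc meet in 0. 1c->1: no, a/cc meet in 1. 1c->2: ok.
cb: 1b undefined. 1b->0: no, a/cbc meet in 1. 1b->1: no, a/bab meet in 1. 1b->2: ok.
aaa: 2a undefined. 2a->0: no, a/aaaa meet in 1. 2a->1: no, aaacaa/bbca meet in 2. 2a->2: ok.
aab: 2b undefined. 2b->0: no, acbaab/bccab meet in 0. 2b->1: no, acbaab/bccab meet in 1. 2b->2: no, acbaab/bbca meet in 2. Open state 3: 2b->3.
cbc: 2c undefined. 2c->0: no, b/cbc meet in 0. 2c->1: no, a/cbc meet in 1. 2c->2: no, aaacaa/bbca meet in 2. 2c->3: ok.
aaba: 3a undefined. 3a->0: no, acbaab/bbca meet in 2. 3a->1: no, acbaab/cbc meet in 3. 3a->2: no, acbaab/cbc meet in 3. 3a->3: no, aaacaa/cbc meet in 3. Open state 4: 3a->4.
cbbb: 3b undefined. 3b->0: ok.
aabab: 4b undefined. 4b->0: ok.
aabac: 4c undefined. 4c->0: no, a/aabacc meet in 1. 4c->1: ok.
acbaa: 4a undefined. 4a->0: ok.
baabc: 3c undefined. 3c->0: no, acbaab/baabc meet in 0. 3c->1: no, a/baabc meet in 1. 3c->2: ok.
All examples now run through 5 states with every (state, symbol) defined. Accept strings end in {0,1}, Reject strings end in {2,3}; accept={0,1}.

states=5 start=0 accept={0,1} delta: 0a->1 0b->0 0c->1 1a->2 1b->2 1c->2 2a->2 2b->3 2c->3 3a->4 3b->0 3c->2 4a->0 4b->0 4c->1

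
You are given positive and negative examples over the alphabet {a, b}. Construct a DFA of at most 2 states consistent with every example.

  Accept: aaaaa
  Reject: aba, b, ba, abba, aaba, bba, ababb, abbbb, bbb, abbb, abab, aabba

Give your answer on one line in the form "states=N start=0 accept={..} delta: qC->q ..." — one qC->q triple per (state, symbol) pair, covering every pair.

states=2 start=0 accept={0} delta: 0a->0 0b->1 1a->1 1b->1

Grow the machine one transition at a time. Run the examples from 0; the earliest place one falls off (shortest prefix, ties alphabetical) gets sent to the lowest-numbered state that keeps every Accept/Reject pair distinguishable — a pair clashes when both reach the same state with identical unread suffix — and to a fresh state only if none does.
a: 0a undefined. 0a->0: ok.
b: 0b undefined. 0b->0: no, aaaaa/aba meet in 0. Open state 1: 0b->1.
ba: 1a undefined. 1a->0: no, aaaaa/aba meet in 0. 1a->1: ok.
bb: 1b undefined. 1b->0: no, aaaaa/abba meet in 0. 1b->1: ok.
All examples now run through 2 states with every (state, symbol) defined. Accept strings end in {0}, Reject strings end in {1}; accept={0}.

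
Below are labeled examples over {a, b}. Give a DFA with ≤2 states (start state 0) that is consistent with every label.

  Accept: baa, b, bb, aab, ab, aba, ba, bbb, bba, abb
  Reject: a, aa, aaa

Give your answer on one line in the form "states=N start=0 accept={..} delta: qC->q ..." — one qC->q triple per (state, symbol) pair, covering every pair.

Grow the machine one transition at a time. Run the examples from 0; the earliest place one falls off (shortest prefix, ties alphabetical) gets sent to the lowest-numbered state that keeps every Accept/Reject pair distinguishable — a pair clashes when both reach the same state with identical unread suffix — and to a fresh state only if none does.
a: 0a undefined. 0a->0: ok.
b: 0b undefined. 0b->0: no, baa/a meet in 0. Open state 1: 0b->1.
ba: 1a undefined. 1a->0: no, baa/a meet in 0. 1a->1: ok.
bb: 1b undefined. 1b->0: no, bb/a meet in 0. 1b->1: ok.
All examples now run through 2 states with every (state, symbol) defined. Accept strings end in {1}, Reject strings end in {0}; accept={1}.

states=2 start=0 accept={1} delta: 0a->0 0b->1 1a->1 1b->1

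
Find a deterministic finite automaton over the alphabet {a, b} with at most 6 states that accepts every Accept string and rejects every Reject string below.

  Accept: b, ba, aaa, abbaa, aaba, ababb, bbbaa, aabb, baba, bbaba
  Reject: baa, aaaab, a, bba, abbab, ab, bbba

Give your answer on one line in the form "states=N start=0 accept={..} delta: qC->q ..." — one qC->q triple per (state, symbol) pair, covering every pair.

states=5 start=0 accept={0,2} delta: 0a->1 0b->2 1a->3 1b->1 2a->0 2b->1 3a->0 3b->4 4a->0 4b->0

State merging on the prefix tree: take the shortest (then alphabetical) example prefix whose next move is undefined and point that move at state 0, else 1, else 2, ...; a target is out if some Accept/Reject pair would then sit in one state with the same input left (inseparable). If every existing state is out, open a new one.
a: 0a undefined. 0a->0: no, b/aaaab meet in 0 with "b" left. Open state 1: 0a->1.
b: 0b undefined. 0b->0: no, ba/a meet in 1. 0b->1: no, b/a meet in 1. Open state 2: 0b->2.
aa: 1a undefined. 1a->0: no, b/aaaab meet in 2. 1a->1: no, aaa/a meet in 1. 1a->2: no, aaba/bba meet in 2 with "ba" left. Open state 3: 1a->3.
ab: 1b undefined. 1b->0: no, abbaa/baa meet in 2 with "aa" left. 1b->1: ok.
ba: 2a undefined. 2a->0: ok.
bb: 2b undefined. 2b->0: no, ba/bbba meet in 0. 2b->1: ok.
aaa: 3a undefined. 3a->0: ok.
aab: 3b undefined. 3b->0: no, ba/abbab meet in 0. 3b->1: no, aaba/bba meet in 3. 3b->2: no, b/abbab meet in 2. 3b->3: no, ababb/bba meet in 3. Open state 4: 3b->4.
aaba: 4a undefined. 4a->0: ok.
aabb: 4b undefined. 4b->0: ok.
All examples now run through 5 states with every (state, symbol) defined. Accept strings end in {0,2}, Reject strings end in {1,3,4}; accept={0,2}.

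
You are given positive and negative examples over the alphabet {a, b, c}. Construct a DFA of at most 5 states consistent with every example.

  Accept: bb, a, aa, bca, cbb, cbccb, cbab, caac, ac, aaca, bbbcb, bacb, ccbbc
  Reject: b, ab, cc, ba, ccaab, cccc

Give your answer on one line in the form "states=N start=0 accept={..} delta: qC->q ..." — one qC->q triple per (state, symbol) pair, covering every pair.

states=5 start=0 accept={0,2,3} delta: 0a->0 0b->1 0c->2 1a->1 1b->0 1c->2 2a->0 2b->3 2c->4 3a->1 3b->0 3c->0 4a->0 4b->0 4c->2

State merging on the prefix tree: take the shortest (then alphabetical) example prefix whose next move is undefined and point that move at state 0, else 1, else 2, ...; a target is out if some Accept/Reject pair would then sit in one state with the same input left (inseparable). If every existing state is out, open a new one.
a: 0a undefined. 0a->0: ok.
b: 0b undefined. 0b->0: no, bb/b meet in 0. Open state 1: 0b->1.
c: 0c undefined. 0c->0: no, a/cc meet in 0. 0c->1: no, ac/b meet in 1. Open state 2: 0c->2.
ba: 1a undefined. 1a->0: no, a/ba meet in 0. 1a->1: ok.
bb: 1b undefined. 1b->0: ok.
bc: 1c undefined. 1c->0: no, bbbcb/b meet in 1. 1c->1: no, bca/b meet in 1. 1c->2: ok.
ca: 2a undefined. 2a->0: ok.
cb: 2b undefined. 2b->0: no, cbb/b meet in 1. 2b->1: no, bbbcb/b meet in 1. 2b->2: no, cbab/b meet in 1. Open state 3: 2b->3.
cc: 2c undefined. 2c->0: no, bb/cc meet in 0. 2c->1: no, bb/ccaab meet in 0. 2c->2: no, caac/cc meet in 2. 2c->3: no, bbbcb/cc meet in 3. Open state 4: 2c->4.
cba: 3a undefined. 3a->0: no, cbab/b meet in 1. 3a->1: ok.
cbb: 3b undefined. 3b->0: ok.
cbc: 3c undefined. 3c->0: ok.
cca: 4a undefined. 4a->0: ok.
ccb: 4b undefined. 4b->0: ok.
ccc: 4c undefined. 4c->0: no, caac/cccc meet in 2. 4c->1: no, caac/cccc meet in 2. 4c->2: ok.
All examples now run through 5 states with every (state, symbol) defined. Accept strings end in {0,2,3}, Reject strings end in {1,4}; accept={0,2,3}.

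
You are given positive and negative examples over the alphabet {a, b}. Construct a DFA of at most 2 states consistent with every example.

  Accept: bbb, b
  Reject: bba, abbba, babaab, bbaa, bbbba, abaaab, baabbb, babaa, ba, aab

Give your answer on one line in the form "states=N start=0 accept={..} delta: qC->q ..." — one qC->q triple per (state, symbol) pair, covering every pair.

states=2 start=0 accept={0} delta: 0a->1 0b->0 1a->1 1b->1

State merging on the prefix tree: take the shortest (then alphabetical) example prefix whose next move is undefined and point that move at state 0, else 1, else 2, ...; a target is out if some Accept/Reject pair would then sit in one state with the same input left (inseparable). If every existing state is out, open a new one.
a: 0a undefined. 0a->0: no, b/aab meet in 0 with "b" left. Open state 1: 0a->1.
b: 0b undefined. 0b->0: ok.
aa: 1a undefined. 1a->0: no, bbb/bbaa meet in 0. 1a->1: ok.
ab: 1b undefined. 1b->0: no, bbb/babaab meet in 0. 1b->1: ok.
All examples now run through 2 states with every (state, symbol) defined. Accept strings end in {0}, Reject strings end in {1}; accept={0}.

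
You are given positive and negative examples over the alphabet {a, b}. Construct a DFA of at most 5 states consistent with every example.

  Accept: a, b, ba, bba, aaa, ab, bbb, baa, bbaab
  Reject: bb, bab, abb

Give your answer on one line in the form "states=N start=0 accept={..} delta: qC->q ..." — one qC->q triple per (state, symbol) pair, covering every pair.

State merging on the prefix tree: take the shortest (then alphabetical) example prefix whose next move is undefined and point that move at state 0, else 1, else 2, ...; a target is out if some Accept/Reject pair would then sit in one state with the same input left (inseparable). If every existing state is out, open a new one.
a: 0a undefined. 0a->0: ok.
b: 0b undefined. 0b->0: no, a/bb meet in 0. Open state 1: 0b->1.
ba: 1a undefined. 1a->0: no, b/bab meet in 1. 1a->1: ok.
bb: 1b undefined. 1b->0: no, a/bb meet in 0. 1b->1: no, b/bb meet in 1. Open state 2: 1b->2.
bba: 2a undefined. 2a->0: ok.
bbb: 2b undefined. 2b->0: ok.
All examples now run through 3 states with every (state, symbol) defined. Accept strings end in {0,1}, Reject strings end in {2}; accept={0,1}.

states=3 start=0 accept={0,1} delta: 0a->0 0b->1 1a->1 1b->2 2a->0 2b->0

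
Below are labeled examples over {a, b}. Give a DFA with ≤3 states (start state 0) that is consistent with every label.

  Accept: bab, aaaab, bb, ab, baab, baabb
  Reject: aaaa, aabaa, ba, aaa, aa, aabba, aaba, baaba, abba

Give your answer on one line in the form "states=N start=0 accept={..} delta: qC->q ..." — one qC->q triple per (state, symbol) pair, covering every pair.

Fold the examples into a partial DFA from state 0: repeatedly fix the first undefined (state, symbol) met by the shortest-then-alphabetical prefix, trying targets in increasing order and rejecting any under which an Accept and a Reject string meet in one state with the same remainder; add a state when all current targets are rejected. Accepting states are where Accept strings end.
a: 0a undefined. 0a->0: ok.
b: 0b undefined. 0b->0: no, bab/aaaa meet in 0. Open state 1: 0b->1.
ba: 1a undefined. 1a->0: ok.
bb: 1b undefined. 1b->0: no, bb/aaaa meet in 0. 1b->1: ok.
All examples now run through 2 states with every (state, symbol) defined. Accept strings end in {1}, Reject strings end in {0}; accept={1}.

states=2 start=0 accept={1} delta: 0a->0 0b->1 1a->0 1b->1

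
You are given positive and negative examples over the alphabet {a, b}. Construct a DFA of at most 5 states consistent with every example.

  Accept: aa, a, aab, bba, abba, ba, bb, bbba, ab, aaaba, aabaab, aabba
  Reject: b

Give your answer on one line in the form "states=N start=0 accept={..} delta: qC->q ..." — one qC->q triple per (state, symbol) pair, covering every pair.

Grow the machine one transition at a time. Run the examples from 0; the earliest place one falls off (shortest prefix, ties alphabetical) gets sent to the lowest-numbered state that keeps every Accept/Reject pair distinguishable — a pair clashes when both reach the same state with identical unread suffix — and to a fresh state only if none does.
a: 0a undefined. 0a->0: no, aab/b meet in 0 with "b" left. Open state 1: 0a->1.
b: 0b undefined. 0b->0: no, bb/b meet in 0. 0b->1: no, a/b meet in 1. Open state 2: 0b->2.
aa: 1a undefined. 1a->0: no, aab/b meet in 2. 1a->1: ok.
ab: 1b undefined. 1b->0: ok.
ba: 2a undefined. 2a->0: ok.
bb: 2b undefined. 2b->0: ok.
All examples now run through 3 states with every (state, symbol) defined. Accept strings end in {0,1}, Reject strings end in {2}; accept={0,1}.

states=3 start=0 accept={0,1} delta: 0a->1 0b->2 1a->1 1b->0 2a->0 2b->0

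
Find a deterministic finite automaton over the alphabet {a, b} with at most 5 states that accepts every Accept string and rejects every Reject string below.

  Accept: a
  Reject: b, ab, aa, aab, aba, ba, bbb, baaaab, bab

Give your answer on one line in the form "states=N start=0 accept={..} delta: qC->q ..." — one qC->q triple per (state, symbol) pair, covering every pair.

State merging on the prefix tree: take the shortest (then alphabetical) example prefix whose next move is undefined and point that move at state 0, else 1, else 2, ...; a target is out if some Accept/Reject pair would then sit in one state with the same input left (inseparable). If every existing state is out, open a new one.
a: 0a undefined. 0a->0: no, a/aa meet in 0. Open state 1: 0a->1.
b: 0b undefined. 0b->0: no, a/ba meet in 1. 0b->1: no, a/b meet in 1. Open state 2: 0b->2.
aa: 1a undefined. 1a->0: ok.
ab: 1b undefined. 1b->0: no, a/aba meet in 1. 1b->1: no, a/ab meet in 1. 1b->2: ok.
ba: 2a undefined. 2a->0: ok.
bb: 2b undefined. 2b->0: ok.
All examples now run through 3 states with every (state, symbol) defined. Accept strings end in {1}, Reject strings end in {0,2}; accept={1}.

states=3 start=0 accept={1} delta: 0a->1 0b->2 1a->0 1b->2 2a->0 2b->0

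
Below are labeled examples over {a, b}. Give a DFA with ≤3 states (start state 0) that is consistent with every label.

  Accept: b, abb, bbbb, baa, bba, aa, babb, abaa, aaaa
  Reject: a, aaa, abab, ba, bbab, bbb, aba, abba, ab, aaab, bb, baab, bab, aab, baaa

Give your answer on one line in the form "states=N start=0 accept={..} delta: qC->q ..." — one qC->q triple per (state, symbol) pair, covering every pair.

states=3 start=0 accept={2} delta: 0a->1 0b->2 1a->2 1b->0 2a->1 2b->1

State merging on the prefix tree: take the shortest (then alphabetical) example prefix whose next move is undefined and point that move at state 0, else 1, else 2, ...; a target is out if some Accept/Reject pair would then sit in one state with the same input left (inseparable). If every existing state is out, open a new one.
a: 0a undefined. 0a->0: no, b/ab meet in 0 with "b" left. Open state 1: 0a->1.
b: 0b undefined. 0b->0: no, b/bbb meet in 0. 0b->1: no, b/a meet in 1. Open state 2: 0b->2.
aa: 1a undefined. 1a->0: no, b/aab meet in 2. 1a->1: no, aa/a meet in 1. 1a->2: ok.
ab: 1b undefined. 1b->0: ok.
ba: 2a undefined. 2a->0: no, b/aaab meet in 2. 2a->1: ok.
bb: 2b undefined. 2b->0: no, b/bbb meet in 2. 2b->1: ok.
All examples now run through 3 states with every (state, symbol) defined. Accept strings end in {2}, Reject strings end in {0,1}; accept={2}.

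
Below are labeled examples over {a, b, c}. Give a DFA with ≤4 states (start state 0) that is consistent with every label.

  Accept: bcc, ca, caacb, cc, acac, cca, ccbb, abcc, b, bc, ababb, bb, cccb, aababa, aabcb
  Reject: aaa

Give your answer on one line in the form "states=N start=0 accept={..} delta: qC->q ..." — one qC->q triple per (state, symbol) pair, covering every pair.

Grow the machine one transition at a time. Run the examples from 0; the earliest place one falls off (shortest prefix, ties alphabetical) gets sent to the lowest-numbered state that keeps every Accept/Reject pair distinguishable — a pair clashes when both reach the same state with identical unread suffix — and to a fresh state only if none does.
a: 0a undefined. 0a->0: ok.
b: 0b undefined. 0b->0: no, b/aaa meet in 0. Open state 1: 0b->1.
c: 0c undefined. 0c->0: no, ca/aaa meet in 0. 0c->1: ok.
bb: 1b undefined. 1b->0: no, bb/aaa meet in 0. 1b->1: ok.
bc: 1c undefined. 1c->0: no, cc/aaa meet in 0. 1c->1: ok.
ca: 1a undefined. 1a->0: no, ca/aaa meet in 0. 1a->1: ok.
All examples now run through 2 states with every (state, symbol) defined. Accept strings end in {1}, Reject strings end in {0}; accept={1}.

states=2 start=0 accept={1} delta: 0a->0 0b->1 0c->1 1a->1 1b->1 1c->1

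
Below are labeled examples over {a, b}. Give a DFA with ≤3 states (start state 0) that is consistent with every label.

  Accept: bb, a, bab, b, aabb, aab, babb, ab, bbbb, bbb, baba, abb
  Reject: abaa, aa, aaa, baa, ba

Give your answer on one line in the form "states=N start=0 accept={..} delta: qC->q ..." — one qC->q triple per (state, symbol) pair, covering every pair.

states=3 start=0 accept={0,1} delta: 0a->1 0b->1 1a->2 1b->0 2a->2 2b->0

Fold the examples into a partial DFA from state 0: repeatedly fix the first undefined (state, symbol) met by the shortest-then-alphabetical prefix, trying targets in increasing order and rejecting any under which an Accept and a Reject string meet in one state with the same remainder; add a state when all current targets are rejected. Accepting states are where Accept strings end.
a: 0a undefined. 0a->0: no, a/aa meet in 0. Open state 1: 0a->1.
b: 0b undefined. 0b->0: no, a/ba meet in 1. 0b->1: ok.
aa: 1a undefined. 1a->0: no, a/aaa meet in 1. 1a->1: no, a/aa meet in 1. Open state 2: 1a->2.
ab: 1b undefined. 1b->0: ok.
aaa: 2a undefined. 2a->0: no, bb/aaa meet in 0. 2a->1: no, a/aaa meet in 1. 2a->2: ok.
aab: 2b undefined. 2b->0: ok.
All examples now run through 3 states with every (state, symbol) defined. Accept strings end in {0,1}, Reject strings end in {2}; accept={0,1}.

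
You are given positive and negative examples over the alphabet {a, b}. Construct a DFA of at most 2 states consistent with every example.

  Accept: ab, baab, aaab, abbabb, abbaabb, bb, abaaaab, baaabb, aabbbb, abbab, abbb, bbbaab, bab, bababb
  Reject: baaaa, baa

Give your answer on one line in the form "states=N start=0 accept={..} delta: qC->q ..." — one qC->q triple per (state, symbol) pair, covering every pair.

states=2 start=0 accept={1} delta: 0a->0 0b->1 1a->0 1b->1

Fold the examples into a partial DFA from state 0: repeatedly fix the first undefined (state, symbol) met by the shortest-then-alphabetical prefix, trying targets in increasing order and rejecting any under which an Accept and a Reject string meet in one state with the same remainder; add a state when all current targets are rejected. Accepting states are where Accept strings end.
a: 0a undefined. 0a->0: ok.
b: 0b undefined. 0b->0: no, ab/baaaa meet in 0. Open state 1: 0b->1.
ba: 1a undefined. 1a->0: ok.
bb: 1b undefined. 1b->0: no, abbabb/baaaa meet in 0. 1b->1: ok.
All examples now run through 2 states with every (state, symbol) defined. Accept strings end in {1}, Reject strings end in {0}; accept={1}.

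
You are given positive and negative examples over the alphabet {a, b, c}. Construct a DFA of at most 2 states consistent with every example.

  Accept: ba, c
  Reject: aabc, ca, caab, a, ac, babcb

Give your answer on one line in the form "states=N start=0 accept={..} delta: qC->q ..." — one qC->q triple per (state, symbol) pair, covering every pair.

State merging on the prefix tree: take the shortest (then alphabetical) example prefix whose next move is undefined and point that move at state 0, else 1, else 2, ...; a target is out if some Accept/Reject pair would then sit in one state with the same input left (inseparable). If every existing state is out, open a new one.
a: 0a undefined. 0a->0: no, c/ac meet in 0 with "c" left. Open state 1: 0a->1.
b: 0b undefined. 0b->0: no, ba/a meet in 1. 0b->1: ok.
c: 0c undefined. 0c->0: ok.
aa: 1a undefined. 1a->0: ok.
ac: 1c undefined. 1c->0: no, ba/aabc meet in 0. 1c->1: ok.
babcb: 1b undefined. 1b->0: no, ba/babcb meet in 0. 1b->1: ok.
All examples now run through 2 states with every (state, symbol) defined. Accept strings end in {0}, Reject strings end in {1}; accept={0}.

states=2 start=0 accept={0} delta: 0a->1 0b->1 0c->0 1a->0 1b->1 1c->1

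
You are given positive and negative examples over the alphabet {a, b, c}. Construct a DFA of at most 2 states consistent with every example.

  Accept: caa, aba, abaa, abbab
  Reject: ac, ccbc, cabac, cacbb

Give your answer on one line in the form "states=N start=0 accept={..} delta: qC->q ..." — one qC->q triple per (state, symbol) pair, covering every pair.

states=2 start=0 accept={0} delta: 0a->0 0b->0 0c->1 1a->0 1b->1 1c->0

Fold the examples into a partial DFA from state 0: repeatedly fix the first undefined (state, symbol) met by the shortest-then-alphabetical prefix, trying targets in increasing order and rejecting any under which an Accept and a Reject string meet in one state with the same remainder; add a state when all current targets are rejected. Accepting states are where Accept strings end.
a: 0a undefined. 0a->0: ok.
c: 0c undefined. 0c->0: no, caa/ac meet in 0. Open state 1: 0c->1.
ab: 0b undefined. 0b->0: ok.
ca: 1a undefined. 1a->0: ok.
cc: 1c undefined. 1c->0: ok.
cacb: 1b undefined. 1b->0: no, caa/cacbb meet in 0. 1b->1: ok.
All examples now run through 2 states with every (state, symbol) defined. Accept strings end in {0}, Reject strings end in {1}; accept={0}.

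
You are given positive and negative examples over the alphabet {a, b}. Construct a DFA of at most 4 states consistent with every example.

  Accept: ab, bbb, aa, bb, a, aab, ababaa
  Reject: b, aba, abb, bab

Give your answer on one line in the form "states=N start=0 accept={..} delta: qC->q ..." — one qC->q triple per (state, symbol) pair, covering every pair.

states=4 start=0 accept={1,3} delta: 0a->1 0b->2 1a->1 1b->3 2a->0 2b->1 3a->0 3b->0

State merging on the prefix tree: take the shortest (then alphabetical) example prefix whose next move is undefined and point that move at state 0, else 1, else 2, ...; a target is out if some Accept/Reject pair would then sit in one state with the same input left (inseparable). If every existing state is out, open a new one.
a: 0a undefined. 0a->0: no, ab/b meet in 0 with "b" left. Open state 1: 0a->1.
b: 0b undefined. 0b->0: no, ab/bab meet in 1 with "b" left. 0b->1: no, bbb/abb meet in 1 with "bb" left. Open state 2: 0b->2.
aa: 1a undefined. 1a->0: no, aab/b meet in 2. 1a->1: ok.
ab: 1b undefined. 1b->0: no, aa/aba meet in 1. 1b->1: no, ab/aba meet in 1. 1b->2: no, ab/b meet in 2. Open state 3: 1b->3.
ba: 2a undefined. 2a->0: ok.
bb: 2b undefined. 2b->0: no, bbb/b meet in 2. 2b->1: ok.
aba: 3a undefined. 3a->0: ok.
abb: 3b undefined. 3b->0: ok.
All examples now run through 4 states with every (state, symbol) defined. Accept strings end in {1,3}, Reject strings end in {0,2}; accept={1,3}.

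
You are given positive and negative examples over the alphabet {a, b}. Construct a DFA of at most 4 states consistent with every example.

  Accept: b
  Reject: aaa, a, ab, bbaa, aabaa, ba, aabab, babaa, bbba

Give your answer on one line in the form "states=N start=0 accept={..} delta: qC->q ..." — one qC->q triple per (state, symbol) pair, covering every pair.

states=2 start=0 accept={0} delta: 0a->1 0b->0 1a->1 1b->1

Grow the machine one transition at a time. Run the examples from 0; the earliest place one falls off (shortest prefix, ties alphabetical) gets sent to the lowest-numbered state that keeps every Accept/Reject pair distinguishable — a pair clashes when both reach the same state with identical unread suffix — and to a fresh state only if none does.
a: 0a undefined. 0a->0: no, b/ab meet in 0 with "b" left. Open state 1: 0a->1.
b: 0b undefined. 0b->0: ok.
aa: 1a undefined. 1a->0: no, b/bbaa meet in 0. 1a->1: ok.
ab: 1b undefined. 1b->0: no, b/ab meet in 0. 1b->1: ok.
All examples now run through 2 states with every (state, symbol) defined. Accept strings end in {0}, Reject strings end in {1}; accept={0}.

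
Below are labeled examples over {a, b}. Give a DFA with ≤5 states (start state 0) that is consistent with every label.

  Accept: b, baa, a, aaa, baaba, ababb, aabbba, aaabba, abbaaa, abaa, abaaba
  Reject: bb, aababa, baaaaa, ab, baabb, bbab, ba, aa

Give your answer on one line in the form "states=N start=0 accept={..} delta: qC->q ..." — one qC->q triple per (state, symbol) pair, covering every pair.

states=4 start=0 accept={1,3} delta: 0a->1 0b->1 1a->0 1b->2 2a->3 2b->0 3a->1 3b->0

Grow the machine one transition at a time. Run the examples from 0; the earliest place one falls off (shortest prefix, ties alphabetical) gets sent to the lowest-numbered state that keeps every Accept/Reject pair distinguishable — a pair clashes when both reach the same state with identical unread suffix — and to a fresh state only if none does.
a: 0a undefined. 0a->0: no, b/ab meet in 0 with "b" left. Open state 1: 0a->1.
b: 0b undefined. 0b->0: no, b/bb meet in 0. 0b->1: ok.
aa: 1a undefined. 1a->0: ok.
ab: 1b undefined. 1b->0: no, b/baabb meet in 1. 1b->1: no, b/bb meet in 1. Open state 2: 1b->2.
aba: 2a undefined. 2a->0: no, b/bbab meet in 1. 2a->1: no, ababb/baabb meet in 2 with "b" left. 2a->2: no, baaba/bb meet in 2. Open state 3: 2a->3.
abb: 2b undefined. 2b->0: ok.
abaa: 3a undefined. 3a->0: no, abaa/aababa meet in 0. 3a->1: ok.
abab: 3b undefined. 3b->0: ok.
All examples now run through 4 states with every (state, symbol) defined. Accept strings end in {1,3}, Reject strings end in {0,2}; accept={1,3}.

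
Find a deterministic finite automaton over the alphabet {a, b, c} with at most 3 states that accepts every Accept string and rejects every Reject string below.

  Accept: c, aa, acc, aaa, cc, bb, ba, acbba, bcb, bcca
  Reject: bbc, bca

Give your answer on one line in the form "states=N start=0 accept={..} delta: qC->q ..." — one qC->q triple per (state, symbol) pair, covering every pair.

states=3 start=0 accept={0,1} delta: 0a->0 0b->1 0c->0 1a->0 1b->1 1c->2 2a->2 2b->0 2c->0

Fold the examples into a partial DFA from state 0: repeatedly fix the first undefined (state, symbol) met by the shortest-then-alphabetical prefix, trying targets in increasing order and rejecting any under which an Accept and a Reject string meet in one state with the same remainder; add a state when all current targets are rejected. Accepting states are where Accept strings end.
a: 0a undefined. 0a->0: ok.
b: 0b undefined. 0b->0: no, c/bbc meet in 0 with "c" left. Open state 1: 0b->1.
c: 0c undefined. 0c->0: ok.
ba: 1a undefined. 1a->0: ok.
bb: 1b undefined. 1b->0: no, c/bbc meet in 0. 1b->1: ok.
bc: 1c undefined. 1c->0: no, c/bbc meet in 0. 1c->1: no, c/bca meet in 0. Open state 2: 1c->2.
bca: 2a undefined. 2a->0: no, c/bca meet in 0. 2a->1: no, bb/bca meet in 1. 2a->2: ok.
bcb: 2b undefined. 2b->0: ok.
bcc: 2c undefined. 2c->0: ok.
All examples now run through 3 states with every (state, symbol) defined. Accept strings end in {0,1}, Reject strings end in {2}; accept={0,1}.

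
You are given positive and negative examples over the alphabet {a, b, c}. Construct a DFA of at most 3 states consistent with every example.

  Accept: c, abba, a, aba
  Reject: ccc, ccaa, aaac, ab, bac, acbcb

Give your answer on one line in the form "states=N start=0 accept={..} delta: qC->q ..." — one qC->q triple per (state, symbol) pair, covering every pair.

Grow the machine one transition at a time. Run the examples from 0; the earliest place one falls off (shortest prefix, ties alphabetical) gets sent to the lowest-numbered state that keeps every Accept/Reject pair distinguishable — a pair clashes when both reach the same state with identical unread suffix — and to a fresh state only if none does.
a: 0a undefined. 0a->0: no, c/aaac meet in 0 with "c" left. Open state 1: 0a->1.
b: 0b undefined. 0b->0: ok.
c: 0c undefined. 0c->0: no, c/ccc meet in 0. 0c->1: ok.
aa: 1a undefined. 1a->0: ok.
ab: 1b undefined. 1b->0: ok.
ac: 1c undefined. 1c->0: no, c/ccc meet in 1. 1c->1: no, c/ccc meet in 1. Open state 2: 1c->2.
acb: 2b undefined. 2b->0: ok.
cca: 2a undefined. 2a->0: no, c/ccaa meet in 1. 2a->1: ok.
ccc: 2c undefined. 2c->0: ok.
All examples now run through 3 states with every (state, symbol) defined. Accept strings end in {1}, Reject strings end in {0,2}; accept={1}.

states=3 start=0 accept={1} delta: 0a->1 0b->0 0c->1 1a->0 1b->0 1c->2 2a->1 2b->0 2c->0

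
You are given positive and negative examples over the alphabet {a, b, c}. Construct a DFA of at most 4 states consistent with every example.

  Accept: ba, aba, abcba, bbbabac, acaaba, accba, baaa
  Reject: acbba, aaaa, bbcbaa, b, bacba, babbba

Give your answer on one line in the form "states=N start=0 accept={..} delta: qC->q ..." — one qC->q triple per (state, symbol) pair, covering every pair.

states=4 start=0 accept={2} delta: 0a->0 0b->1 0c->0 1a->2 1b->0 1c->0 2a->1 2b->3 2c->1 3a->3 3b->1 3c->2

Fold the examples into a partial DFA from state 0: repeatedly fix the first undefined (state, symbol) met by the shortest-then-alphabetical prefix, trying targets in increasing order and rejecting any under which an Accept and a Reject string meet in one state with the same remainder; add a state when all current targets are rejected. Accepting states are where Accept strings end.
a: 0a undefined. 0a->0: ok.
b: 0b undefined. 0b->0: no, ba/aaaa meet in 0. Open state 1: 0b->1.
ac: 0c undefined. 0c->0: ok.
ba: 1a undefined. 1a->0: no, ba/aaaa meet in 0. 1a->1: no, ba/b meet in 1. Open state 2: 1a->2.
bb: 1b undefined. 1b->0: ok.
abc: 1c undefined. 1c->0: ok.
baa: 2a undefined. 2a->0: no, baaa/acbba meet in 0. 2a->1: ok.
bab: 2b undefined. 2b->0: no, bbbabac/acbba meet in 0. 2b->1: no, ba/babbba meet in 2. 2b->2: no, bbbabac/acbba meet in 0. Open state 3: 2b->3.
bac: 2c undefined. 2c->0: no, ba/bacba meet in 2. 2c->1: ok.
babb: 3b undefined. 3b->0: no, ba/babbba meet in 2. 3b->1: ok.
bbbaba: 3a undefined. 3a->0: no, bbbabac/acbba meet in 0. 3a->1: no, bbbabac/acbba meet in 0. 3a->2: no, bbbabac/bbcbaa meet in 1. 3a->3: ok.
bbbabac: 3c undefined. 3c->0: no, bbbabac/acbba meet in 0. 3c->1: no, bbbabac/bbcbaa meet in 1. 3c->2: ok.
All examples now run through 4 states with every (state, symbol) defined. Accept strings end in {2}, Reject strings end in {0,1}; accept={2}.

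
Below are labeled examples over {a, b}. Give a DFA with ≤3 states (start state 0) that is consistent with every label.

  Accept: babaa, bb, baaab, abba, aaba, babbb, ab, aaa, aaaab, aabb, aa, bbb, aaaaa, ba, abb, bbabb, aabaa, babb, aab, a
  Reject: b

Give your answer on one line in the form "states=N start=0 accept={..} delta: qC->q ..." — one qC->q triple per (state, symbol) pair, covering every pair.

Grow the machine one transition at a time. Run the examples from 0; the earliest place one falls off (shortest prefix, ties alphabetical) gets sent to the lowest-numbered state that keeps every Accept/Reject pair distinguishable — a pair clashes when both reach the same state with identical unread suffix — and to a fresh state only if none does.
a: 0a undefined. 0a->0: no, ab/b meet in 0 with "b" left. Open state 1: 0a->1.
b: 0b undefined. 0b->0: no, bb/b meet in 0. 0b->1: no, a/b meet in 1. Open state 2: 0b->2.
aa: 1a undefined. 1a->0: no, aaaab/b meet in 2. 1a->1: ok.
ab: 1b undefined. 1b->0: no, aabb/b meet in 2. 1b->1: ok.
ba: 2a undefined. 2a->0: ok.
bb: 2b undefined. 2b->0: no, babbb/b meet in 2. 2b->1: ok.
All examples now run through 3 states with every (state, symbol) defined. Accept strings end in {0,1}, Reject strings end in {2}; accept={0,1}.

states=3 start=0 accept={0,1} delta: 0a->1 0b->2 1a->1 1b->1 2a->0 2b->1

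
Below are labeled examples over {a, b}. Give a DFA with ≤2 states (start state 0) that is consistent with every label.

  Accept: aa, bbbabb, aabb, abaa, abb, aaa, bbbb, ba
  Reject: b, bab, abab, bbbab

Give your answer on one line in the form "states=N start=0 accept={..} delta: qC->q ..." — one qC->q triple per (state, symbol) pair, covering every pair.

Grow the machine one transition at a time. Run the examples from 0; the earliest place one falls off (shortest prefix, ties alphabetical) gets sent to the lowest-numbered state that keeps every Accept/Reject pair distinguishable — a pair clashes when both reach the same state with identical unread suffix — and to a fresh state only if none does.
a: 0a undefined. 0a->0: ok.
b: 0b undefined. 0b->0: no, aa/b meet in 0. Open state 1: 0b->1.
ba: 1a undefined. 1a->0: ok.
bb: 1b undefined. 1b->0: ok.
All examples now run through 2 states with every (state, symbol) defined. Accept strings end in {0}, Reject strings end in {1}; accept={0}.

states=2 start=0 accept={0} delta: 0a->0 0b->1 1a->0 1b->0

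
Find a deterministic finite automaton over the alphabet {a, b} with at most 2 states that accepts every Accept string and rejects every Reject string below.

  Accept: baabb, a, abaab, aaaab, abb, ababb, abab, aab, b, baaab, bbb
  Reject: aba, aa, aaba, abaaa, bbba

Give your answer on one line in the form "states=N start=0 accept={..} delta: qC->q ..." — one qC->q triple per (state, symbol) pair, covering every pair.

Fold the examples into a partial DFA from state 0: repeatedly fix the first undefined (state, symbol) met by the shortest-then-alphabetical prefix, trying targets in increasing order and rejecting any under which an Accept and a Reject string meet in one state with the same remainder; add a state when all current targets are rejected. Accepting states are where Accept strings end.
a: 0a undefined. 0a->0: no, a/aa meet in 0. Open state 1: 0a->1.
b: 0b undefined. 0b->0: no, a/bbba meet in 1. 0b->1: ok.
aa: 1a undefined. 1a->0: ok.
ab: 1b undefined. 1b->0: no, baabb/aba meet in 1. 1b->1: ok.
All examples now run through 2 states with every (state, symbol) defined. Accept strings end in {1}, Reject strings end in {0}; accept={1}.

states=2 start=0 accept={1} delta: 0a->1 0b->1 1a->0 1b->1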